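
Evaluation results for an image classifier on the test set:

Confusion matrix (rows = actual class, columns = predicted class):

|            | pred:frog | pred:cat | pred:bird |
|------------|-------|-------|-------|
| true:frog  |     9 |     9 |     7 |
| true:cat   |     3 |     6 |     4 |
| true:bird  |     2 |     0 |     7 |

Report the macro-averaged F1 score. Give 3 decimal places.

0.470

Per-class F1 score (2·TP/(2·TP+FP+FN)):
  frog: TP=9, FP=3+2=5, FN=9+7=16 → 18/39 = 0.4615
  cat: TP=6, FP=9+0=9, FN=3+4=7 → 12/28 = 0.4286
  bird: TP=7, FP=7+4=11, FN=2+0=2 → 14/27 = 0.5185
Macro-F1 score = mean = (0.4615 + 0.4286 + 0.5185) / 3 = 0.470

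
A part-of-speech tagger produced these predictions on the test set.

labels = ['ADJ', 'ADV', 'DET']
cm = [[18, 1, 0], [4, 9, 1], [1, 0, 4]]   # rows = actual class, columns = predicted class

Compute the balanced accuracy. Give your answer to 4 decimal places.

0.7967

Balanced accuracy = mean of per-class recall.
  ADJ: recall = 18/19 = 0.94737
  ADV: recall = 9/14 = 0.64286
  DET: recall = 4/5 = 0.80000
Mean = (0.94737 + 0.64286 + 0.80000) / 3 = 0.7967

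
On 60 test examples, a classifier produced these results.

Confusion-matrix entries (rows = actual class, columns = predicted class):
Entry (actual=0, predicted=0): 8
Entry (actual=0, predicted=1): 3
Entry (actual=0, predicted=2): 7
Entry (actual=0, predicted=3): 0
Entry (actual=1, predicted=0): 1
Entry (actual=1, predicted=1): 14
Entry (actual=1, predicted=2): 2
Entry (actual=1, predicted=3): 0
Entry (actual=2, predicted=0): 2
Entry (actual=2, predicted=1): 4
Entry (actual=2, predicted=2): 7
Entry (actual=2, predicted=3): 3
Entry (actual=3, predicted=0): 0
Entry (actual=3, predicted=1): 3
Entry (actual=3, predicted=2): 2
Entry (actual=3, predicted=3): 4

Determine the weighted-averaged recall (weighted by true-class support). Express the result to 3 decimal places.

Per-class recall (TP/(TP+FN)):
  0: TP=8, FN=3+7+0=10 → 8/18 = 0.4444
  1: TP=14, FN=1+2+0=3 → 14/17 = 0.8235
  2: TP=7, FN=2+4+3=9 → 7/16 = 0.4375
  3: TP=4, FN=0+3+2=5 → 4/9 = 0.4444
Weighted-recall = Σ (supportᵢ/N)·recallᵢ with N=60: (18/60)·0.4444 + (17/60)·0.8235 + (16/60)·0.4375 + (9/60)·0.4444 = 0.550

0.550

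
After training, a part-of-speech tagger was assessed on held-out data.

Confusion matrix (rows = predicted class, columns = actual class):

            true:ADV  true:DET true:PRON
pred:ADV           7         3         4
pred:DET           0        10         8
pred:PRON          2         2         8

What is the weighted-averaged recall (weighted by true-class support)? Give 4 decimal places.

Per-class recall (TP/(TP+FN)):
  ADV: TP=7, FN=0+2=2 → 7/9 = 0.77778
  DET: TP=10, FN=3+2=5 → 10/15 = 0.66667
  PRON: TP=8, FN=4+8=12 → 8/20 = 0.40000
Weighted-recall = Σ (supportᵢ/N)·recallᵢ with N=44: (9/44)·0.77778 + (15/44)·0.66667 + (20/44)·0.40000 = 0.5682

0.5682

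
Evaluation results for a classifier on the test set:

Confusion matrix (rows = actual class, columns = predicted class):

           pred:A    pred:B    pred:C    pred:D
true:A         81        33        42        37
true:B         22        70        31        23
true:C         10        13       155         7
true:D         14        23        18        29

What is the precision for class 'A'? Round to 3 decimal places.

0.638

Treat 'A' as positive and all other classes as negative.
precision = TP/(TP+FP).
A: TP=81, FP=22+10+14=46 → 81/127 = 0.6378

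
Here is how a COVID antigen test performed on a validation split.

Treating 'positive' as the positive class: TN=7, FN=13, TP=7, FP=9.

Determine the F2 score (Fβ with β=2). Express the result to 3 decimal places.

0.365

Fβ = (1+β²)·TP / ((1+β²)·TP + β²·FN + FP), with β²=4
= 5·7 / (5·7 + 4·13 + 9) = 0.365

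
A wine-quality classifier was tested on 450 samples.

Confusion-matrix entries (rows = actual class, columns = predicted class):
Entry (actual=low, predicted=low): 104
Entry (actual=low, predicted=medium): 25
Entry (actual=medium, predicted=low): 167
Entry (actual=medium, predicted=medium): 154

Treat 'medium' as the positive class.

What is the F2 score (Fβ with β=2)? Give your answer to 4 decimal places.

Fβ = (1+β²)·TP / ((1+β²)·TP + β²·FN + FP), with β²=4
= 5·154 / (5·154 + 4·167 + 25) = 0.5263

0.5263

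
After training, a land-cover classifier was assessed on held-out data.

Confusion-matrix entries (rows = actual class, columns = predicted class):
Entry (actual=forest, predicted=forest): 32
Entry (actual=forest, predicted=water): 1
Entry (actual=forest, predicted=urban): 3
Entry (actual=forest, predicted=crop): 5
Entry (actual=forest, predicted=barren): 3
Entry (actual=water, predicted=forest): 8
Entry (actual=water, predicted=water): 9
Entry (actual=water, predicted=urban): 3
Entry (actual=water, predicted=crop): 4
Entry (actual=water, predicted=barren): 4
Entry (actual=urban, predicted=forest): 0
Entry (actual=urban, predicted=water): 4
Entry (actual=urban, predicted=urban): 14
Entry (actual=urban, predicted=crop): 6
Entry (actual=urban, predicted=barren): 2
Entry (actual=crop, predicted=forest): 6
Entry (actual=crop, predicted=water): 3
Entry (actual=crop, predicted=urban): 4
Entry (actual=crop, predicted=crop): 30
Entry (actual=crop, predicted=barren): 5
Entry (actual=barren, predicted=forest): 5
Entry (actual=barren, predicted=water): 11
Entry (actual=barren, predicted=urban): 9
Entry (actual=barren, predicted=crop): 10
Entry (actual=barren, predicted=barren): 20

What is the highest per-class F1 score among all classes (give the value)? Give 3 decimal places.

0.674

Per-class F1 score (2·TP/(2·TP+FP+FN)):
  forest: TP=32, FP=8+0+6+5=19, FN=1+3+5+3=12 → 64/95 = 0.6737
  water: TP=9, FP=1+4+3+11=19, FN=8+3+4+4=19 → 18/56 = 0.3214
  urban: TP=14, FP=3+3+4+9=19, FN=0+4+6+2=12 → 28/59 = 0.4746
  crop: TP=30, FP=5+4+6+10=25, FN=6+3+4+5=18 → 60/103 = 0.5825
  barren: TP=20, FP=3+4+2+5=14, FN=5+11+9+10=35 → 40/89 = 0.4494
Highest is class 'forest' with F1 score = 0.674.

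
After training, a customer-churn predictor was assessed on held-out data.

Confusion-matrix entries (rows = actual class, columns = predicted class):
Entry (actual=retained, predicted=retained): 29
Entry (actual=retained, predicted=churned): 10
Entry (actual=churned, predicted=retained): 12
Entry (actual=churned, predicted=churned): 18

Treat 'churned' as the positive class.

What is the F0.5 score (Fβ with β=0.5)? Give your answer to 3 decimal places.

Fβ = (1+β²)·TP / ((1+β²)·TP + β²·FN + FP), with β²=1/4
= 1.25·18 / (1.25·18 + 0.25·12 + 10) = 0.634

0.634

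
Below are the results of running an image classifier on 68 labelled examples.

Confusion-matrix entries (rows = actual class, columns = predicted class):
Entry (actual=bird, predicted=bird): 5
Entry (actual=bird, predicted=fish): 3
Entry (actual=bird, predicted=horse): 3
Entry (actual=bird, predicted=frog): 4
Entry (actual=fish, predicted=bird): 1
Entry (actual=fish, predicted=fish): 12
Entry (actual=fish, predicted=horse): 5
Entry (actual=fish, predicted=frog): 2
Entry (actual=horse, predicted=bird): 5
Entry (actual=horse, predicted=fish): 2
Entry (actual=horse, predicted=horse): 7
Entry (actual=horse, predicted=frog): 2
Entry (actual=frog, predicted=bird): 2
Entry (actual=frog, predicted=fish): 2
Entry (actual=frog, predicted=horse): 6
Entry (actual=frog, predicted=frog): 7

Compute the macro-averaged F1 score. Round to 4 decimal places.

Per-class F1 score (2·TP/(2·TP+FP+FN)):
  bird: TP=5, FP=1+5+2=8, FN=3+3+4=10 → 10/28 = 0.35714
  fish: TP=12, FP=3+2+2=7, FN=1+5+2=8 → 24/39 = 0.61538
  horse: TP=7, FP=3+5+6=14, FN=5+2+2=9 → 14/37 = 0.37838
  frog: TP=7, FP=4+2+2=8, FN=2+2+6=10 → 14/32 = 0.43750
Macro-F1 score = mean = (0.35714 + 0.61538 + 0.37838 + 0.43750) / 4 = 0.4471

0.4471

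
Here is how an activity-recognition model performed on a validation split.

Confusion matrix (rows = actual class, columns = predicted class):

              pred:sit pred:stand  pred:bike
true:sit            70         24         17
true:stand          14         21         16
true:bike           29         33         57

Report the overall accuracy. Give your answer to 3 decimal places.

Accuracy = trace / total = (70+21+57=148) / 281 = 148/281 = 0.527

0.527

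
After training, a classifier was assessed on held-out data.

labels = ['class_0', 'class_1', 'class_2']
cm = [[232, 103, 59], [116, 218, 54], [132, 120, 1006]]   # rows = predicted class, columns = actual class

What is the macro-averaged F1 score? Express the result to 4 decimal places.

Per-class F1 score (2·TP/(2·TP+FP+FN)):
  class_0: TP=232, FP=103+59=162, FN=116+132=248 → 464/874 = 0.53089
  class_1: TP=218, FP=116+54=170, FN=103+120=223 → 436/829 = 0.52593
  class_2: TP=1006, FP=132+120=252, FN=59+54=113 → 2012/2377 = 0.84645
Macro-F1 score = mean = (0.53089 + 0.52593 + 0.84645) / 3 = 0.6344

0.6344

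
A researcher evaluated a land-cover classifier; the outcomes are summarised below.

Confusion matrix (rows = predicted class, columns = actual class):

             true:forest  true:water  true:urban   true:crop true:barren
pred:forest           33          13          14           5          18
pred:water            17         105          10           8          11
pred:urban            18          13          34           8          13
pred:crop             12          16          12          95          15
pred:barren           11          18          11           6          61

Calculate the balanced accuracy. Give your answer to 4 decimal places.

0.5429

Balanced accuracy = mean of per-class recall.
  forest: recall = 33/91 = 0.36264
  water: recall = 105/165 = 0.63636
  urban: recall = 34/81 = 0.41975
  crop: recall = 95/122 = 0.77869
  barren: recall = 61/118 = 0.51695
Mean = (0.36264 + 0.63636 + 0.41975 + 0.77869 + 0.51695) / 5 = 0.5429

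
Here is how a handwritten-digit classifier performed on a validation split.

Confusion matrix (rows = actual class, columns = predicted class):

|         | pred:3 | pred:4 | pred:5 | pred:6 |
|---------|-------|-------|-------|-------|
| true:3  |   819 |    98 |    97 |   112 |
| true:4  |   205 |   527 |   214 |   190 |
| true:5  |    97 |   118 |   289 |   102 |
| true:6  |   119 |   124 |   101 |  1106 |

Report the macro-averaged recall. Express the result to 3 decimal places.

0.608

Per-class recall (TP/(TP+FN)):
  3: TP=819, FN=98+97+112=307 → 819/1126 = 0.7274
  4: TP=527, FN=205+214+190=609 → 527/1136 = 0.4639
  5: TP=289, FN=97+118+102=317 → 289/606 = 0.4769
  6: TP=1106, FN=119+124+101=344 → 1106/1450 = 0.7628
Macro-recall = mean = (0.7274 + 0.4639 + 0.4769 + 0.7628) / 4 = 0.608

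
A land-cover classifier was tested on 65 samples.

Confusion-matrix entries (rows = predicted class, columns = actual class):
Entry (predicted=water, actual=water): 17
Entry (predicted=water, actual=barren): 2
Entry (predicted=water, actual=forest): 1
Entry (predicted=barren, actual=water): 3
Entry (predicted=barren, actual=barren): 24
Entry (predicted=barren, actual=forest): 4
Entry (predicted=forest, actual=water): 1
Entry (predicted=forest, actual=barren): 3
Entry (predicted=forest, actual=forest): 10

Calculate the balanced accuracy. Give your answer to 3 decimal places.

0.768

Balanced accuracy = mean of per-class recall.
  water: recall = 17/21 = 0.8095
  barren: recall = 24/29 = 0.8276
  forest: recall = 10/15 = 0.6667
Mean = (0.8095 + 0.8276 + 0.6667) / 3 = 0.768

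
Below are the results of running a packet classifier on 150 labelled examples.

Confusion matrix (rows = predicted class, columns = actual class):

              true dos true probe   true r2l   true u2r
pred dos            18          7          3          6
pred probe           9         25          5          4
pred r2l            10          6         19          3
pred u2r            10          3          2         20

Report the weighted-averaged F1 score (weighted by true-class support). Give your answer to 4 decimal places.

0.5410

Per-class F1 score (2·TP/(2·TP+FP+FN)):
  dos: TP=18, FP=7+3+6=16, FN=9+10+10=29 → 36/81 = 0.44444
  probe: TP=25, FP=9+5+4=18, FN=7+6+3=16 → 50/84 = 0.59524
  r2l: TP=19, FP=10+6+3=19, FN=3+5+2=10 → 38/67 = 0.56716
  u2r: TP=20, FP=10+3+2=15, FN=6+4+3=13 → 40/68 = 0.58824
Weighted-F1 score = Σ (supportᵢ/N)·F1 scoreᵢ with N=150: (47/150)·0.44444 + (41/150)·0.59524 + (29/150)·0.56716 + (33/150)·0.58824 = 0.5410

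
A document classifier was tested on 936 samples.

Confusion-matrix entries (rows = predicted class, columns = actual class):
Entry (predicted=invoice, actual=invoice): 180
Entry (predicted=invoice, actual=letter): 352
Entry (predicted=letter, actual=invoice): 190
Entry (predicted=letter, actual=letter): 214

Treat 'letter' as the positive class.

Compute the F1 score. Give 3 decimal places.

0.441

Precision = TP/(TP+FP) = 214/404 = 0.5297
Recall = TP/(TP+FN) = 214/566 = 0.3781
F1 = 2·TP/(2·TP+FP+FN) = 428/970 = 0.441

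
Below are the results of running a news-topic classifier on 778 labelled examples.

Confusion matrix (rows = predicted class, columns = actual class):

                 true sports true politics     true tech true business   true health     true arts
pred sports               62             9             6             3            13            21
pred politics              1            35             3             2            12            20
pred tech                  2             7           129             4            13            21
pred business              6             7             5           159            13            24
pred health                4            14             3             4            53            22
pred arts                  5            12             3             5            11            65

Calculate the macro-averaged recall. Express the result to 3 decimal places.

Per-class recall (TP/(TP+FN)):
  sports: TP=62, FN=1+2+6+4+5=18 → 62/80 = 0.7750
  politics: TP=35, FN=9+7+7+14+12=49 → 35/84 = 0.4167
  tech: TP=129, FN=6+3+5+3+3=20 → 129/149 = 0.8658
  business: TP=159, FN=3+2+4+4+5=18 → 159/177 = 0.8983
  health: TP=53, FN=13+12+13+13+11=62 → 53/115 = 0.4609
  arts: TP=65, FN=21+20+21+24+22=108 → 65/173 = 0.3757
Macro-recall = mean = (0.7750 + 0.4167 + 0.8658 + 0.8983 + 0.4609 + 0.3757) / 6 = 0.632

0.632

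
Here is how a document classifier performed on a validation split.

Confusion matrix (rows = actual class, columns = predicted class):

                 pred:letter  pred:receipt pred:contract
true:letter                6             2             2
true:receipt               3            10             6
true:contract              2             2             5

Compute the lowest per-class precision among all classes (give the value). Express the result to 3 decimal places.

0.385

Per-class precision (TP/(TP+FP)):
  letter: TP=6, FP=3+2=5 → 6/11 = 0.5455
  receipt: TP=10, FP=2+2=4 → 10/14 = 0.7143
  contract: TP=5, FP=2+6=8 → 5/13 = 0.3846
Lowest is class 'contract' with precision = 0.385.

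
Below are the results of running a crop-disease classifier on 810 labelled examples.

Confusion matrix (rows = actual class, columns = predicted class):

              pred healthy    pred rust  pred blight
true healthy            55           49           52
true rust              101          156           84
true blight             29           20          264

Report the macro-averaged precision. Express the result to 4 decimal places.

0.5502

Per-class precision (TP/(TP+FP)):
  healthy: TP=55, FP=101+29=130 → 55/185 = 0.29730
  rust: TP=156, FP=49+20=69 → 156/225 = 0.69333
  blight: TP=264, FP=52+84=136 → 264/400 = 0.66000
Macro-precision = mean = (0.29730 + 0.69333 + 0.66000) / 3 = 0.5502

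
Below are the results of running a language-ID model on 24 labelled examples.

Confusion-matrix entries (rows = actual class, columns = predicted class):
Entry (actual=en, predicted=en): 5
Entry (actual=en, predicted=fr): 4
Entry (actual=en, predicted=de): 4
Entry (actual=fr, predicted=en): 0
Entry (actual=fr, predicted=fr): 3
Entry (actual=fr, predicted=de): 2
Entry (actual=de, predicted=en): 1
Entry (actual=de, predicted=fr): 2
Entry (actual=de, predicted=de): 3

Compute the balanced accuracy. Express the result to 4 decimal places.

Balanced accuracy = mean of per-class recall.
  en: recall = 5/13 = 0.38462
  fr: recall = 3/5 = 0.60000
  de: recall = 3/6 = 0.50000
Mean = (0.38462 + 0.60000 + 0.50000) / 3 = 0.4949

0.4949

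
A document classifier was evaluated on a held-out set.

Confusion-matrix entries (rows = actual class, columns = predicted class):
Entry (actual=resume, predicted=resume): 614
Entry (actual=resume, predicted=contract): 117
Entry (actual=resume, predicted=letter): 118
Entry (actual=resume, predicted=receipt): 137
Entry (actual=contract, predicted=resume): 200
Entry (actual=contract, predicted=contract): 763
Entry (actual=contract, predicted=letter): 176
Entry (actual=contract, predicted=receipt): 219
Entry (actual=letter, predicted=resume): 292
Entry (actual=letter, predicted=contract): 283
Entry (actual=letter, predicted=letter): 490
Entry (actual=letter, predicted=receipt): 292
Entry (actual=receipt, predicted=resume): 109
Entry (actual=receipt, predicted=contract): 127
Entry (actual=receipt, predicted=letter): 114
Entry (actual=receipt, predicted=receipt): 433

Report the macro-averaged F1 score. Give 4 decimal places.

0.5083

Per-class F1 score (2·TP/(2·TP+FP+FN)):
  resume: TP=614, FP=200+292+109=601, FN=117+118+137=372 → 1228/2201 = 0.55793
  contract: TP=763, FP=117+283+127=527, FN=200+176+219=595 → 1526/2648 = 0.57628
  letter: TP=490, FP=118+176+114=408, FN=292+283+292=867 → 980/2255 = 0.43459
  receipt: TP=433, FP=137+219+292=648, FN=109+127+114=350 → 866/1864 = 0.46459
Macro-F1 score = mean = (0.55793 + 0.57628 + 0.43459 + 0.46459) / 4 = 0.5083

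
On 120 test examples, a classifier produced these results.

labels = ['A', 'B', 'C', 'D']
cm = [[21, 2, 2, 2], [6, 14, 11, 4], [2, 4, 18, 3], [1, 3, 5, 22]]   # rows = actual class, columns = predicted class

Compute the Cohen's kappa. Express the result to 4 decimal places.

Observed agreement pₒ = trace/N = 75/120 = 0.62500
Expected agreement pₑ = Σ (rowᵢ·colᵢ)/N² = (27·30 + 35·23 + 27·36 + 31·31)/120² = 0.24639
κ = (pₒ − pₑ)/(1 − pₑ) = (0.62500 − 0.24639)/(1 − 0.24639) = 0.5024

0.5024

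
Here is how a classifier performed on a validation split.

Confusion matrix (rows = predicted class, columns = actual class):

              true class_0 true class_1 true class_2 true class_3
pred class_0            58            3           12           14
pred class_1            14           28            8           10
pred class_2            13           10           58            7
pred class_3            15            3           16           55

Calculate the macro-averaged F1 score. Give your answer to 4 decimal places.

0.6062

Per-class F1 score (2·TP/(2·TP+FP+FN)):
  class_0: TP=58, FP=3+12+14=29, FN=14+13+15=42 → 116/187 = 0.62032
  class_1: TP=28, FP=14+8+10=32, FN=3+10+3=16 → 56/104 = 0.53846
  class_2: TP=58, FP=13+10+7=30, FN=12+8+16=36 → 116/182 = 0.63736
  class_3: TP=55, FP=15+3+16=34, FN=14+10+7=31 → 110/175 = 0.62857
Macro-F1 score = mean = (0.62032 + 0.53846 + 0.63736 + 0.62857) / 4 = 0.6062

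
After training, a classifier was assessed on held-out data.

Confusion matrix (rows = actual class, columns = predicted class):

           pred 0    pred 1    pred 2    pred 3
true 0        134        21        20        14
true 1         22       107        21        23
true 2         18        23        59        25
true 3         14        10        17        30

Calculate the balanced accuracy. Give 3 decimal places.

0.556

Balanced accuracy = mean of per-class recall.
  0: recall = 134/189 = 0.7090
  1: recall = 107/173 = 0.6185
  2: recall = 59/125 = 0.4720
  3: recall = 30/71 = 0.4225
Mean = (0.7090 + 0.6185 + 0.4720 + 0.4225) / 4 = 0.556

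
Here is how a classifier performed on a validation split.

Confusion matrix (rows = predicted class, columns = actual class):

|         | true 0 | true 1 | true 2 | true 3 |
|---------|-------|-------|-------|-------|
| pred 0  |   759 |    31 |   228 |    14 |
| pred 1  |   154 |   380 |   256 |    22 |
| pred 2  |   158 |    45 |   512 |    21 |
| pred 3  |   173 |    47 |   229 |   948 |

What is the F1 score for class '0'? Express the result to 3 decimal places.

0.667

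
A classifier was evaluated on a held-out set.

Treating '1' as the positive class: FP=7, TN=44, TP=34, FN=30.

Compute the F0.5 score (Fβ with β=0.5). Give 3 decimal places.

0.746

Fβ = (1+β²)·TP / ((1+β²)·TP + β²·FN + FP), with β²=1/4
= 1.25·34 / (1.25·34 + 0.25·30 + 7) = 0.746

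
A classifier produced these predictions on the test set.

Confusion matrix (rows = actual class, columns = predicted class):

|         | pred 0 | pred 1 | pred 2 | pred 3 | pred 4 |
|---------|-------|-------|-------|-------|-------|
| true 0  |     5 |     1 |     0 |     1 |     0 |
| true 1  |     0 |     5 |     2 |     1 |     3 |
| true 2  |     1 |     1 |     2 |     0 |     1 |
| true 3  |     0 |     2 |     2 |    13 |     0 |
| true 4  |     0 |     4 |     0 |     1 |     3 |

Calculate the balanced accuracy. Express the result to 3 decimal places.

0.542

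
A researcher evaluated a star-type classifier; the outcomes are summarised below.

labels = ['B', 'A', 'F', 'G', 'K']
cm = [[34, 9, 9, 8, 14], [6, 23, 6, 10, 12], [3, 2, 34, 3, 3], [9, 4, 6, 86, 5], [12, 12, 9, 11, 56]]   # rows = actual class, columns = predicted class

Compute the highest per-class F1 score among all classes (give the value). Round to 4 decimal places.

Per-class F1 score (2·TP/(2·TP+FP+FN)):
  B: TP=34, FP=6+3+9+12=30, FN=9+9+8+14=40 → 68/138 = 0.49275
  A: TP=23, FP=9+2+4+12=27, FN=6+6+10+12=34 → 46/107 = 0.42991
  F: TP=34, FP=9+6+6+9=30, FN=3+2+3+3=11 → 68/109 = 0.62385
  G: TP=86, FP=8+10+3+11=32, FN=9+4+6+5=24 → 172/228 = 0.75439
  K: TP=56, FP=14+12+3+5=34, FN=12+12+9+11=44 → 112/190 = 0.58947
Highest is class 'G' with F1 score = 0.7544.

0.7544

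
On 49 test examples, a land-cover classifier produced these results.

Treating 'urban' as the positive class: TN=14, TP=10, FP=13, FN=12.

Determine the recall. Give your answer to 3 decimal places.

Recall = TP/(TP+FN) = 10/(10+12) = 10/22 = 0.455

0.455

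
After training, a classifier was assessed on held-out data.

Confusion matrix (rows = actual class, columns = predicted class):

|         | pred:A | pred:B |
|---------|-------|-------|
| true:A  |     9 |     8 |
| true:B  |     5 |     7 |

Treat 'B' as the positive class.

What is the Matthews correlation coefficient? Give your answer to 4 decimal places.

MCC = (TP·TN − FP·FN) / √((TP+FP)(TP+FN)(TN+FP)(TN+FN))
Numerator = 7·9 − 8·5 = 23
Denominator = √(15·12·17·14) = √42840 = 206.9783
MCC = 23 / 206.9783 = 0.1111

0.1111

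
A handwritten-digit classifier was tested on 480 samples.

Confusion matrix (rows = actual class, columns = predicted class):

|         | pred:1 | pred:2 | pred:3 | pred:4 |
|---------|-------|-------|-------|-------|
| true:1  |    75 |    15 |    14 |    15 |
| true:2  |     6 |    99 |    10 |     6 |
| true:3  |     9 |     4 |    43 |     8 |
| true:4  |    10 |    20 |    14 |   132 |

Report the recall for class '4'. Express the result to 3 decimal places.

0.750

recall = TP/(TP+FN).
4: TP=132, FN=10+20+14=44 → 132/176 = 0.7500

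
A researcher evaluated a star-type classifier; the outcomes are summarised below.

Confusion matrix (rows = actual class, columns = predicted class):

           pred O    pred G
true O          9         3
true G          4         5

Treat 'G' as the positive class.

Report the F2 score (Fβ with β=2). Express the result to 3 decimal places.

0.568

Fβ = (1+β²)·TP / ((1+β²)·TP + β²·FN + FP), with β²=4
= 5·5 / (5·5 + 4·4 + 3) = 0.568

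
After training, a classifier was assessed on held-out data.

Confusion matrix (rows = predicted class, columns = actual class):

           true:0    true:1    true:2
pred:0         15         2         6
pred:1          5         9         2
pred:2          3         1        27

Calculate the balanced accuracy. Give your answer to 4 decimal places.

0.7245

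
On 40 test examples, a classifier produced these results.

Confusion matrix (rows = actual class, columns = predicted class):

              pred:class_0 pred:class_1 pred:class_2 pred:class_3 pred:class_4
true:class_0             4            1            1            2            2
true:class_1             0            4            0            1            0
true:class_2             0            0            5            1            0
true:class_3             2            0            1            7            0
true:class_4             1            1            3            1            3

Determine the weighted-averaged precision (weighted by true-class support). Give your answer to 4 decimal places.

0.5820

Per-class precision (TP/(TP+FP)):
  class_0: TP=4, FP=0+0+2+1=3 → 4/7 = 0.57143
  class_1: TP=4, FP=1+0+0+1=2 → 4/6 = 0.66667
  class_2: TP=5, FP=1+0+1+3=5 → 5/10 = 0.50000
  class_3: TP=7, FP=2+1+1+1=5 → 7/12 = 0.58333
  class_4: TP=3, FP=2+0+0+0=2 → 3/5 = 0.60000
Weighted-precision = Σ (supportᵢ/N)·precisionᵢ with N=40: (10/40)·0.57143 + (5/40)·0.66667 + (6/40)·0.50000 + (10/40)·0.58333 + (9/40)·0.60000 = 0.5820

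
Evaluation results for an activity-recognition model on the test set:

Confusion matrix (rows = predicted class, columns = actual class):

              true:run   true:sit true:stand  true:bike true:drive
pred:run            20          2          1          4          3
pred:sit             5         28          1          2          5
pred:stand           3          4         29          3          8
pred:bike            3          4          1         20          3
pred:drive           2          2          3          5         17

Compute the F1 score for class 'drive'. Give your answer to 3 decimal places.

F1 score = 2·TP/(2·TP+FP+FN).
drive: TP=17, FP=2+2+3+5=12, FN=3+5+8+3=19 → 34/65 = 0.5231

0.523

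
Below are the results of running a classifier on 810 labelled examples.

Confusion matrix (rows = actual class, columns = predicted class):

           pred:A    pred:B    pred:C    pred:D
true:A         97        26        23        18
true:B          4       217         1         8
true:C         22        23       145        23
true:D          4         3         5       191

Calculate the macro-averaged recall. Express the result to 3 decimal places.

Per-class recall (TP/(TP+FN)):
  A: TP=97, FN=26+23+18=67 → 97/164 = 0.5915
  B: TP=217, FN=4+1+8=13 → 217/230 = 0.9435
  C: TP=145, FN=22+23+23=68 → 145/213 = 0.6808
  D: TP=191, FN=4+3+5=12 → 191/203 = 0.9409
Macro-recall = mean = (0.5915 + 0.9435 + 0.6808 + 0.9409) / 4 = 0.789

0.789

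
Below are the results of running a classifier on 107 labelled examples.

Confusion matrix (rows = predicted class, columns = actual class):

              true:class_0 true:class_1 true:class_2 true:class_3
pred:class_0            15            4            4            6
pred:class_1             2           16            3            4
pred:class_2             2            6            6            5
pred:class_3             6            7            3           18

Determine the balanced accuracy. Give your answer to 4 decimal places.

0.5013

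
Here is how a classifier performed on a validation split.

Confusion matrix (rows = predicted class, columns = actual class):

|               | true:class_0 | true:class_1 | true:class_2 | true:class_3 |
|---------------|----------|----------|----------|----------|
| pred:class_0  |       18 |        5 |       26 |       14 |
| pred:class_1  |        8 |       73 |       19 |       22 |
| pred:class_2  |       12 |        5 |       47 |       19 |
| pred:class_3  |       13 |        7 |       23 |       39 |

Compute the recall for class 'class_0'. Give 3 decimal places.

0.353

One-vs-rest for 'class_0': TP = diagonal; FP = other classes predicted 'class_0'; FN = 'class_0' predicted as other.
recall = TP/(TP+FN).
class_0: TP=18, FN=8+12+13=33 → 18/51 = 0.3529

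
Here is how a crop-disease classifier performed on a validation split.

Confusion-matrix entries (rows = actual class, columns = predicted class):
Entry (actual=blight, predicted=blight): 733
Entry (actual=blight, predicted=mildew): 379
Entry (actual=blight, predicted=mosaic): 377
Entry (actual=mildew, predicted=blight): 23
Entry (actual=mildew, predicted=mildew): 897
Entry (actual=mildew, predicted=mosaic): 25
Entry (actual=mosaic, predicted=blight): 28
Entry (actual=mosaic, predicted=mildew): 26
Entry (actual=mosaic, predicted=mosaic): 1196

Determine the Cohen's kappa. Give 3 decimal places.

Observed agreement pₒ = trace/N = 2826/3684 = 0.7671
Expected agreement pₑ = Σ (rowᵢ·colᵢ)/N² = (1489·784 + 945·1302 + 1250·1598)/3684² = 0.3239
κ = (pₒ − pₑ)/(1 − pₑ) = (0.7671 − 0.3239)/(1 − 0.3239) = 0.656

0.656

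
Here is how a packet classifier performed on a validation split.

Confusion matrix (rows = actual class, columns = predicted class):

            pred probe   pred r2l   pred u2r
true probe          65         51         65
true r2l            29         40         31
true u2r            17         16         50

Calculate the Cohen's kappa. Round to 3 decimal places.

0.151

Observed agreement pₒ = trace/N = 155/364 = 0.4258
Expected agreement pₑ = Σ (rowᵢ·colᵢ)/N² = (181·111 + 100·107 + 83·146)/364² = 0.3239
κ = (pₒ − pₑ)/(1 − pₑ) = (0.4258 − 0.3239)/(1 − 0.3239) = 0.151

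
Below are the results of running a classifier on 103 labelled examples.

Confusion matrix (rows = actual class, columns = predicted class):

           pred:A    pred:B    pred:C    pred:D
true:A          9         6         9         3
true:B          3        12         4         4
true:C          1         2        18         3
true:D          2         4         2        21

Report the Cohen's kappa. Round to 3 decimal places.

Observed agreement pₒ = trace/N = 60/103 = 0.5825
Expected agreement pₑ = Σ (rowᵢ·colᵢ)/N² = (27·15 + 23·24 + 24·33 + 29·31)/103² = 0.2496
κ = (pₒ − pₑ)/(1 − pₑ) = (0.5825 − 0.2496)/(1 − 0.2496) = 0.444

0.444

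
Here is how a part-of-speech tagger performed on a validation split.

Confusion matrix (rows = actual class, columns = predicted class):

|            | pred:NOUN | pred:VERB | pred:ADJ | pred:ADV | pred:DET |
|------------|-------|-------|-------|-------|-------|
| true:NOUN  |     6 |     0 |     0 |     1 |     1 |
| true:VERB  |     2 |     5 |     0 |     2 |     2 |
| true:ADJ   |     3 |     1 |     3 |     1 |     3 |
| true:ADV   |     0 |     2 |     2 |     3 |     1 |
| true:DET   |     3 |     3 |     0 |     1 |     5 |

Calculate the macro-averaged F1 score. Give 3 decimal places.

0.433

Per-class F1 score (2·TP/(2·TP+FP+FN)):
  NOUN: TP=6, FP=2+3+0+3=8, FN=0+0+1+1=2 → 12/22 = 0.5455
  VERB: TP=5, FP=0+1+2+3=6, FN=2+0+2+2=6 → 10/22 = 0.4545
  ADJ: TP=3, FP=0+0+2+0=2, FN=3+1+1+3=8 → 6/16 = 0.3750
  ADV: TP=3, FP=1+2+1+1=5, FN=0+2+2+1=5 → 6/16 = 0.3750
  DET: TP=5, FP=1+2+3+1=7, FN=3+3+0+1=7 → 10/24 = 0.4167
Macro-F1 score = mean = (0.5455 + 0.4545 + 0.3750 + 0.3750 + 0.4167) / 5 = 0.433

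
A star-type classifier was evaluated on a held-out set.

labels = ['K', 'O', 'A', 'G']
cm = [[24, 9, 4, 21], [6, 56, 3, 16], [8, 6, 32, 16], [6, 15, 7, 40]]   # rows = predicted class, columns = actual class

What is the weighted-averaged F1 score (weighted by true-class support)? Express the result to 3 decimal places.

Per-class F1 score (2·TP/(2·TP+FP+FN)):
  K: TP=24, FP=9+4+21=34, FN=6+8+6=20 → 48/102 = 0.4706
  O: TP=56, FP=6+3+16=25, FN=9+6+15=30 → 112/167 = 0.6707
  A: TP=32, FP=8+6+16=30, FN=4+3+7=14 → 64/108 = 0.5926
  G: TP=40, FP=6+15+7=28, FN=21+16+16=53 → 80/161 = 0.4969
Weighted-F1 score = Σ (supportᵢ/N)·F1 scoreᵢ with N=269: (44/269)·0.4706 + (86/269)·0.6707 + (46/269)·0.5926 + (93/269)·0.4969 = 0.565

0.565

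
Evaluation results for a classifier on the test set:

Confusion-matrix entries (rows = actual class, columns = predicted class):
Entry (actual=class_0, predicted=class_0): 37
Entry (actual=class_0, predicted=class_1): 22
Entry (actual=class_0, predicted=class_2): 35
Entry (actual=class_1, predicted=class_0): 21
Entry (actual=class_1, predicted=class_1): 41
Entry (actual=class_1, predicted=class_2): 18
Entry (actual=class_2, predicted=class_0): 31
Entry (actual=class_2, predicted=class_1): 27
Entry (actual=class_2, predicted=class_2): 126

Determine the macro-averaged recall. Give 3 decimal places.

0.530

Per-class recall (TP/(TP+FN)):
  class_0: TP=37, FN=22+35=57 → 37/94 = 0.3936
  class_1: TP=41, FN=21+18=39 → 41/80 = 0.5125
  class_2: TP=126, FN=31+27=58 → 126/184 = 0.6848
Macro-recall = mean = (0.3936 + 0.5125 + 0.6848) / 3 = 0.530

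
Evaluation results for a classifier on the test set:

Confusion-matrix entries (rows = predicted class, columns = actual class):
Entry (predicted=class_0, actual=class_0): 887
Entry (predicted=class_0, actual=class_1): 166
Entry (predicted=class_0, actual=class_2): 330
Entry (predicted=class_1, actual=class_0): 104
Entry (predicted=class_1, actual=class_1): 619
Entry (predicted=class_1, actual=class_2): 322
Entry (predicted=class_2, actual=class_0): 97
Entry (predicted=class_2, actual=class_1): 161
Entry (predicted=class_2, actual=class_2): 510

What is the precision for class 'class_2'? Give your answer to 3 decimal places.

0.664

precision = TP/(TP+FP).
class_2: TP=510, FP=97+161=258 → 510/768 = 0.6641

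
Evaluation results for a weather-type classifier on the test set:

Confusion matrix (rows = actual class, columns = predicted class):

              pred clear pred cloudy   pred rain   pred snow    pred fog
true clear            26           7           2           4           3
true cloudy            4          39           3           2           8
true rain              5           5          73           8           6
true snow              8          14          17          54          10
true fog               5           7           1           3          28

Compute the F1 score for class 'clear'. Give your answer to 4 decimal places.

Take TP from the diagonal, FP from the rest of the 'clear' prediction marginal, FN from the rest of the 'clear' actual marginal.
F1 score = 2·TP/(2·TP+FP+FN).
clear: TP=26, FP=4+5+8+5=22, FN=7+2+4+3=16 → 52/90 = 0.57778

0.5778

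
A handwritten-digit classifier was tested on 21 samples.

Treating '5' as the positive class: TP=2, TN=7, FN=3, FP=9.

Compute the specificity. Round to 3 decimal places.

Specificity = TN/(TN+FP) = 7/(7+9) = 0.438

0.438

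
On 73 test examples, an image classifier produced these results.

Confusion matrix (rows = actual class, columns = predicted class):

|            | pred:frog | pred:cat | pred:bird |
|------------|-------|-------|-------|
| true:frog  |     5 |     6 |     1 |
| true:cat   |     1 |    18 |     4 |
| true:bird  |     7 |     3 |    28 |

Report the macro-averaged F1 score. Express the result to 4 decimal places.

0.6362

Per-class F1 score (2·TP/(2·TP+FP+FN)):
  frog: TP=5, FP=1+7=8, FN=6+1=7 → 10/25 = 0.40000
  cat: TP=18, FP=6+3=9, FN=1+4=5 → 36/50 = 0.72000
  bird: TP=28, FP=1+4=5, FN=7+3=10 → 56/71 = 0.78873
Macro-F1 score = mean = (0.40000 + 0.72000 + 0.78873) / 3 = 0.6362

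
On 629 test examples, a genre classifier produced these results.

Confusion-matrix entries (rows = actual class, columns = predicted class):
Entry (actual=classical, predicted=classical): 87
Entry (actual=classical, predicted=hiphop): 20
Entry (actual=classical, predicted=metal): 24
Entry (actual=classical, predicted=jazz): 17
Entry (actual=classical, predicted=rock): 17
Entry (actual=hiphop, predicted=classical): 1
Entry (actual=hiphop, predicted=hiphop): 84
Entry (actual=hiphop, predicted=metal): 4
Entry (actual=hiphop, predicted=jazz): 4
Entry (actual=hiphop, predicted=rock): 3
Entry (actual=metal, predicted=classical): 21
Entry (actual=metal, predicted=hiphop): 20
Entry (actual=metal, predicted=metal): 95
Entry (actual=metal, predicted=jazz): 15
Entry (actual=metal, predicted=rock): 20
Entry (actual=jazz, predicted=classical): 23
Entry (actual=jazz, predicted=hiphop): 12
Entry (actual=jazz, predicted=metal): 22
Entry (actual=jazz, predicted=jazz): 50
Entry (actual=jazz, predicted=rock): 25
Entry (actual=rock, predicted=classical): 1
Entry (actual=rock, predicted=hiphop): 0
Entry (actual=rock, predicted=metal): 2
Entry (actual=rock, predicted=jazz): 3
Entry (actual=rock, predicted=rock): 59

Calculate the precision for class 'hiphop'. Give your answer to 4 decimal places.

0.6176

precision = TP/(TP+FP).
hiphop: TP=84, FP=20+20+12+0=52 → 84/136 = 0.61765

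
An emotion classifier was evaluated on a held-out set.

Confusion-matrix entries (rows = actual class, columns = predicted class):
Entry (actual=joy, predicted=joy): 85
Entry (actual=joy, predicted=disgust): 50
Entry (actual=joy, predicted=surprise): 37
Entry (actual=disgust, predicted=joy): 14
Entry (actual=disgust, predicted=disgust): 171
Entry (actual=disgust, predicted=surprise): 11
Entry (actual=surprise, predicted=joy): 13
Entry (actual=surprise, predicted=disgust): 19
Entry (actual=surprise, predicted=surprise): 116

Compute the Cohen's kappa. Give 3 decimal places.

0.577

Observed agreement pₒ = trace/N = 372/516 = 0.7209
Expected agreement pₑ = Σ (rowᵢ·colᵢ)/N² = (172·112 + 196·240 + 148·164)/516² = 0.3402
κ = (pₒ − pₑ)/(1 − pₑ) = (0.7209 − 0.3402)/(1 − 0.3402) = 0.577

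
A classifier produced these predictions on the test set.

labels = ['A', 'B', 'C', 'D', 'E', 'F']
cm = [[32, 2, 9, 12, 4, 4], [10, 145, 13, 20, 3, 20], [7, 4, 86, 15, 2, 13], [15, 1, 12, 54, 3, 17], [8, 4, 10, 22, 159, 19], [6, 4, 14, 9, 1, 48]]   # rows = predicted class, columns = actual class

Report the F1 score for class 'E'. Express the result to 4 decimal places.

0.8071

Treat 'E' as positive and all other classes as negative.
F1 score = 2·TP/(2·TP+FP+FN).
E: TP=159, FP=8+4+10+22+19=63, FN=4+3+2+3+1=13 → 318/394 = 0.80711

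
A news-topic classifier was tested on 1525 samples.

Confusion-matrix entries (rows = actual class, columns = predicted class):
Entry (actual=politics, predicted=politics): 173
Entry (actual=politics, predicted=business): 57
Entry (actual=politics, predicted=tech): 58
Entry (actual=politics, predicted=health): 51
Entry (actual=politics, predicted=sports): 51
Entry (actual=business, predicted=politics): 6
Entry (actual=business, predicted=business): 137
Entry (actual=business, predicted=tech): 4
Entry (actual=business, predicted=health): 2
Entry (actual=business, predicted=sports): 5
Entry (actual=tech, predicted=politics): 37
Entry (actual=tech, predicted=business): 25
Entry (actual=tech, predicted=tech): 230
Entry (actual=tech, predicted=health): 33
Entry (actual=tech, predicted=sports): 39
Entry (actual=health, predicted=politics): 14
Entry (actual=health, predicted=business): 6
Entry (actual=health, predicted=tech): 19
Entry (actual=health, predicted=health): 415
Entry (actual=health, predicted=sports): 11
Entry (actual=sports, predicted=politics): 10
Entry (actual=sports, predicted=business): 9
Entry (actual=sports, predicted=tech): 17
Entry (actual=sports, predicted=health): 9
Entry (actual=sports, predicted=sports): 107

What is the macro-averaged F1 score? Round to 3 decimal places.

Per-class F1 score (2·TP/(2·TP+FP+FN)):
  politics: TP=173, FP=6+37+14+10=67, FN=57+58+51+51=217 → 346/630 = 0.5492
  business: TP=137, FP=57+25+6+9=97, FN=6+4+2+5=17 → 274/388 = 0.7062
  tech: TP=230, FP=58+4+19+17=98, FN=37+25+33+39=134 → 460/692 = 0.6647
  health: TP=415, FP=51+2+33+9=95, FN=14+6+19+11=50 → 830/975 = 0.8513
  sports: TP=107, FP=51+5+39+11=106, FN=10+9+17+9=45 → 214/365 = 0.5863
Macro-F1 score = mean = (0.5492 + 0.7062 + 0.6647 + 0.8513 + 0.5863) / 5 = 0.672

0.672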